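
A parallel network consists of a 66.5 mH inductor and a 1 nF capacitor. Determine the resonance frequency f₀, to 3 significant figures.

ω₀ = 1/√(LC) = 1/√(0.0665 × 1e-09) = 122600 rad/s
f₀ = ω₀/(2π) = 19.5 kHz

19.5 kHz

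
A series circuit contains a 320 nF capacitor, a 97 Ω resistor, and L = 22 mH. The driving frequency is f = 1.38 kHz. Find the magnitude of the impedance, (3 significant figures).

195 Ω

ω = 2πf = 8671 rad/s
X_L = ωL = 191 Ω
X_C = 1/(ωC) = 360 Ω
Net reactance X = X_L − X_C = -170 Ω
Z = 97.0 − j170 Ω
|Z| = √(97.0² + 170²) = 195 Ω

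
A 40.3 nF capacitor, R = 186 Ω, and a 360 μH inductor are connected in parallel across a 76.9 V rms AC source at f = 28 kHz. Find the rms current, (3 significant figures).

ω = 2πf = 175900 rad/s
X_L = ωL = 63.3 Ω
X_C = 1/(ωC) = 141 Ω
Parallel: admittances add. Y = 1/R + 1/(jωL) + jωC
Y = (0.00538 − j0.00870) S
|Y| = 0.0102 S → |Z| = 1/|Y| = 97.8 Ω, ∠Z = −∠Y = 58.3°
I = V/|Z| = 76.9/97.8 = 786 mA

786 mA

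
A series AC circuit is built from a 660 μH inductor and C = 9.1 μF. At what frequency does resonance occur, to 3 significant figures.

ω₀ = 1/√(LC) = 1/√(0.00066 × 9.1e-06) = 12900 rad/s
f₀ = ω₀/(2π) = 2.05 kHz

2.05 kHz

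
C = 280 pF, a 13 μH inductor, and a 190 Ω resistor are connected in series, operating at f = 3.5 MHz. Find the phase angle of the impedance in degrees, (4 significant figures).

33.02°

ω = 2πf = 2.199e+07 rad/s
X_L = ωL = 285.9 Ω
X_C = 1/(ωC) = 162.4 Ω
Net reactance X = X_L − X_C = 123.5 Ω
Z = 190.0 + j123.5 Ω
|Z| = √(190.0² + 123.5²) = 226.6 Ω
∠Z = arctan(123.5/190.0) = 33.02°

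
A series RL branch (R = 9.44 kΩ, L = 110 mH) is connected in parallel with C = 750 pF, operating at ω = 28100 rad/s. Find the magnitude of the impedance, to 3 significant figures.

10400 Ω

X_L = ωL = 3090 Ω
X_C = 1/(ωC) = 47400 Ω
Branch 1 (R+jX_L): Z₁ = 9440 + j3090 Ω, |Z₁| = 9930 Ω
Branch 2 (−jX_C): Z₂ = −j47400 Ω
Parallel: Z = Z₁Z₂/(Z₁+Z₂), |Z| = 10400 Ω, ∠Z = 6.12°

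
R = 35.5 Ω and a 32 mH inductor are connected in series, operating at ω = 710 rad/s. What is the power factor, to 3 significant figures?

X_L = ωL = 22.7 Ω
Z = 35.5 + j22.7 Ω
|Z| = √(35.5² + 22.7²) = 42.1 Ω
∠Z = arctan(22.7/35.5) = 32.6°
cos φ = cos(32.6°) = 0.842

0.842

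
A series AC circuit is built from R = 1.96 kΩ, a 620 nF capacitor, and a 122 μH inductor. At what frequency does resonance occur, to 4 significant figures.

18.30 kHz

ω₀ = 1/√(LC) = 1/√(0.000122 × 6.2e-07) = 115000 rad/s
f₀ = ω₀/(2π) = 18.30 kHz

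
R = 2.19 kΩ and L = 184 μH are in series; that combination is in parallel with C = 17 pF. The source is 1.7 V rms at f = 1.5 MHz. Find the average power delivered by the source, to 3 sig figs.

ω = 2πf = 9.425e+06 rad/s
X_L = ωL = 1730 Ω
X_C = 1/(ωC) = 6240 Ω
Branch 1 (R+jX_L): Z₁ = 2190 + j1730 Ω, |Z₁| = 2790 Ω
Branch 2 (−jX_C): Z₂ = −j6240 Ω
Parallel: Z = Z₁Z₂/(Z₁+Z₂), |Z| = 3480 Ω, ∠Z = 12.5°
I = V/|Z| = 489 μA
P = VI cos φ = 1.7 × 0.000489 × cos(12.5°) = 811 μW

811 μW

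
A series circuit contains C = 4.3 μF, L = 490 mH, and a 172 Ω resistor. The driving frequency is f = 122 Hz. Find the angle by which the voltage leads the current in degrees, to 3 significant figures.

22.8°

ω = 2πf = 766.5 rad/s
X_L = ωL = 376 Ω
X_C = 1/(ωC) = 303 Ω
Net reactance X = X_L − X_C = 72.2 Ω
Z = 172 + j72.2 Ω
|Z| = √(172² + 72.2²) = 187 Ω
∠Z = arctan(72.2/172) = 22.8°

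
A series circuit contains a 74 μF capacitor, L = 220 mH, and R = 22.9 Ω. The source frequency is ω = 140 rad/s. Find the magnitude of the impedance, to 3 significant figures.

69.6 Ω

X_L = ωL = 30.8 Ω
X_C = 1/(ωC) = 96.5 Ω
Net reactance X = X_L − X_C = -65.7 Ω
Z = 22.9 − j65.7 Ω
|Z| = √(22.9² + 65.7²) = 69.6 Ω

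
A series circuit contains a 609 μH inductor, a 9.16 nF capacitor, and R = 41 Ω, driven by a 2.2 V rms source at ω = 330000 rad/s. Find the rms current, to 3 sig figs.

X_L = ωL = 201 Ω
X_C = 1/(ωC) = 331 Ω
Net reactance X = X_L − X_C = -130 Ω
Z = 41.0 − j130 Ω
|Z| = √(41.0² + 130²) = 136 Ω
I = V/|Z| = 2.2/136 = 16.2 mA

16.2 mA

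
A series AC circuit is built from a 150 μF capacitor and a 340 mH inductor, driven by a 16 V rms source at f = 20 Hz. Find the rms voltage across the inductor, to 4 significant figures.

ω = 2πf = 125.7 rad/s
X_L = ωL = 42.73 Ω
X_C = 1/(ωC) = 53.05 Ω
Net reactance X = X_L − X_C = -10.33 Ω
Z = − j10.33 Ω
|Z| = √(0² + 10.33²) = 10.33 Ω
I = V/|Z| = 1.549 A
V_L = I·|Z_L| = 1.549 × 42.73 = 66.20 V

66.20 V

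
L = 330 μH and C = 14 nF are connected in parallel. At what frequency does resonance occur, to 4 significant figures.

74.05 kHz

ω₀ = 1/√(LC) = 1/√(0.00033 × 1.4e-08) = 465200 rad/s
f₀ = ω₀/(2π) = 74.05 kHz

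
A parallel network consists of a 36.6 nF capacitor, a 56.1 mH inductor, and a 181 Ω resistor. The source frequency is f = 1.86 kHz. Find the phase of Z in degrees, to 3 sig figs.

11.2°

ω = 2πf = 11690 rad/s
X_L = ωL = 656 Ω
X_C = 1/(ωC) = 2340 Ω
Parallel: admittances add. Y = 1/R + 1/(jωL) + jωC
Y = (0.00552 − j0.00110) S
|Y| = 0.00563 S → |Z| = 1/|Y| = 178 Ω, ∠Z = −∠Y = 11.2°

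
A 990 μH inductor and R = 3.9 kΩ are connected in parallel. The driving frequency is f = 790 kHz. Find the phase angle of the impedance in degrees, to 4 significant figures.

ω = 2πf = 4.964e+06 rad/s
X_L = ωL = 4914 Ω
Parallel: admittances add. Y = 1/R + 1/(jωL)
Y = (0.0002564 − j0.0002035) S
|Y| = 0.0003273 S → |Z| = 1/|Y| = 3055 Ω, ∠Z = −∠Y = 38.44°

38.44°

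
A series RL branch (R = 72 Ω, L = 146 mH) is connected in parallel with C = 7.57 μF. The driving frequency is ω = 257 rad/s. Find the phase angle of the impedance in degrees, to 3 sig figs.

X_L = ωL = 37.5 Ω
X_C = 1/(ωC) = 514 Ω
Branch 1 (R+jX_L): Z₁ = 72.0 + j37.5 Ω, |Z₁| = 81.2 Ω
Branch 2 (−jX_C): Z₂ = −j514 Ω
Parallel: Z = Z₁Z₂/(Z₁+Z₂), |Z| = 86.6 Ω, ∠Z = 18.9°

18.9°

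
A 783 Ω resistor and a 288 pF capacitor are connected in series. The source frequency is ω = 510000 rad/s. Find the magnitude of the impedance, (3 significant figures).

6850 Ω

X_C = 1/(ωC) = 6810 Ω
Z = 783 − j6810 Ω
|Z| = √(783² + 6810²) = 6850 Ω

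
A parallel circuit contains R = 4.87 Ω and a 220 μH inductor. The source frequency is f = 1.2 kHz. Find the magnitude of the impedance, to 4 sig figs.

1.570 Ω

ω = 2πf = 7540 rad/s
X_L = ωL = 1.659 Ω
Parallel: admittances add. Y = 1/R + 1/(jωL)
Y = (0.2053 − j0.6029) S
|Y| = 0.6369 S → |Z| = 1/|Y| = 1.570 Ω, ∠Z = −∠Y = 71.19°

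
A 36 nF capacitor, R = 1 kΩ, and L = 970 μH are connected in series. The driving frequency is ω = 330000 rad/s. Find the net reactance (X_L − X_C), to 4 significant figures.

X_L = ωL = 320.1 Ω
X_C = 1/(ωC) = 84.18 Ω
X = 320.1 − 84.18 = 235.9 Ω

235.9 Ω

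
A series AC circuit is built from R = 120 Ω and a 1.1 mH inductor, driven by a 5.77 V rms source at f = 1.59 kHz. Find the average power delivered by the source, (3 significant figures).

ω = 2πf = 9990 rad/s
X_L = ωL = 11.0 Ω
Z = 120 + j11.0 Ω
|Z| = √(120² + 11.0²) = 121 Ω
∠Z = arctan(11.0/120) = 5.23°
I = V/|Z| = 47.9 mA
P = VI cos φ = 5.77 × 0.0479 × cos(5.23°) = 275 mW

275 mW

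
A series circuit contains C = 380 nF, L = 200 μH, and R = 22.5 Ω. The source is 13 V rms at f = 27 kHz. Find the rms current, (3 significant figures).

447 mA

ω = 2πf = 169600 rad/s
X_L = ωL = 33.9 Ω
X_C = 1/(ωC) = 15.5 Ω
Net reactance X = X_L − X_C = 18.4 Ω
Z = 22.5 + j18.4 Ω
|Z| = √(22.5² + 18.4²) = 29.1 Ω
I = V/|Z| = 13/29.1 = 447 mA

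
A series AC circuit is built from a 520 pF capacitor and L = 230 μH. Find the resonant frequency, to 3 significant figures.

460 kHz

ω₀ = 1/√(LC) = 1/√(0.00023 × 5.2e-10) = 2.892e+06 rad/s
f₀ = ω₀/(2π) = 460 kHz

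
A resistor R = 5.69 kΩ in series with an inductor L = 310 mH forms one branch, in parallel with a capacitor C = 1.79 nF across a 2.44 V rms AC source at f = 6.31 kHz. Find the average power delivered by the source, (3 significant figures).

ω = 2πf = 39650 rad/s
X_L = ωL = 12300 Ω
X_C = 1/(ωC) = 14100 Ω
Branch 1 (R+jX_L): Z₁ = 5690 + j12300 Ω, |Z₁| = 13500 Ω
Branch 2 (−jX_C): Z₂ = −j14100 Ω
Parallel: Z = Z₁Z₂/(Z₁+Z₂), |Z| = 32000 Ω, ∠Z = -7.28°
I = V/|Z| = 76.3 μA
P = VI cos φ = 2.44 × 7.63e-05 × cos(-7.28°) = 185 μW

185 μW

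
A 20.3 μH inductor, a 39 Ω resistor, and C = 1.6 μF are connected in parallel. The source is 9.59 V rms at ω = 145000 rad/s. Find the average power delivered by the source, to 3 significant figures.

X_L = ωL = 2.94 Ω
X_C = 1/(ωC) = 4.31 Ω
Parallel: admittances add. Y = 1/R + 1/(jωL) + jωC
Y = (0.0256 − j0.108) S
|Y| = 0.111 S → |Z| = 1/|Y| = 9.03 Ω, ∠Z = −∠Y = 76.6°
I = V/|Z| = 1.06 A
P = VI cos φ = 9.59 × 1.06 × cos(76.6°) = 2.36 W

2.36 W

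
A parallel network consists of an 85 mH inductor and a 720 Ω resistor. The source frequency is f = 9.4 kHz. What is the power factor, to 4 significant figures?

0.9899

ω = 2πf = 59060 rad/s
X_L = ωL = 5020 Ω
Parallel: admittances add. Y = 1/R + 1/(jωL)
Y = (0.001389 − j0.0001992) S
|Y| = 0.001403 S → |Z| = 1/|Y| = 712.7 Ω, ∠Z = −∠Y = 8.162°
cos φ = cos(8.162°) = 0.9899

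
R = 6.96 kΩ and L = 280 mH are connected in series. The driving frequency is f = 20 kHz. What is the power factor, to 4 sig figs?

ω = 2πf = 125700 rad/s
X_L = ωL = 35190 Ω
Z = 6960 + j35190 Ω
|Z| = √(6960² + 35190²) = 35870 Ω
∠Z = arctan(35190/6960) = 78.81°
cos φ = cos(78.81°) = 0.1940

0.1940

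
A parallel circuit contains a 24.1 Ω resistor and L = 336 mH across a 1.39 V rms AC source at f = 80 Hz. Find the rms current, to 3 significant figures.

58.3 mA

ω = 2πf = 502.7 rad/s
X_L = ωL = 169 Ω
Parallel: admittances add. Y = 1/R + 1/(jωL)
Y = (0.0415 − j0.00592) S
|Y| = 0.0419 S → |Z| = 1/|Y| = 23.9 Ω, ∠Z = −∠Y = 8.12°
I = V/|Z| = 1.39/23.9 = 58.3 mA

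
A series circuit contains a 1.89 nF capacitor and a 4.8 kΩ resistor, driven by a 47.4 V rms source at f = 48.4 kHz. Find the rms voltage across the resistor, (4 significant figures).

44.56 V

ω = 2πf = 304100 rad/s
X_C = 1/(ωC) = 1740 Ω
Z = 4800 − j1740 Ω
|Z| = √(4800² + 1740²) = 5106 Ω
I = V/|Z| = 9.284 mA
V_R = I·|Z_R| = 0.009284 × 4800 = 44.56 V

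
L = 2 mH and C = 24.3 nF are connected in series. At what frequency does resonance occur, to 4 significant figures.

ω₀ = 1/√(LC) = 1/√(0.002 × 2.43e-08) = 143400 rad/s
f₀ = ω₀/(2π) = 22.83 kHz

22.83 kHz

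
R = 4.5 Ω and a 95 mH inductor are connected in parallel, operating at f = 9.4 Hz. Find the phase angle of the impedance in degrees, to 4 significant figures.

ω = 2πf = 59.06 rad/s
X_L = ωL = 5.611 Ω
Parallel: admittances add. Y = 1/R + 1/(jωL)
Y = (0.2222 − j0.1782) S
|Y| = 0.2849 S → |Z| = 1/|Y| = 3.510 Ω, ∠Z = −∠Y = 38.73°

38.73°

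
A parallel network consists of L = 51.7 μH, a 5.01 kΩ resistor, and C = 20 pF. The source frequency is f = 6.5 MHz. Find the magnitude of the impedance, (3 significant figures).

ω = 2πf = 4.084e+07 rad/s
X_L = ωL = 2110 Ω
X_C = 1/(ωC) = 1220 Ω
Parallel: admittances add. Y = 1/R + 1/(jωL) + jωC
Y = (0.000200 + j0.000343) S
|Y| = 0.000397 S → |Z| = 1/|Y| = 2520 Ω, ∠Z = −∠Y = -59.8°

2520 Ω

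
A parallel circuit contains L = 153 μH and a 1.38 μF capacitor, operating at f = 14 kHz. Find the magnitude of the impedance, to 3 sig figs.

21.2 Ω

ω = 2πf = 87960 rad/s
X_L = ωL = 13.5 Ω
X_C = 1/(ωC) = 8.24 Ω
Parallel: admittances add. Y = 1/(jωL) + jωC
Y = (0 + j0.0471) S
|Y| = 0.0471 S → |Z| = 1/|Y| = 21.2 Ω, ∠Z = −∠Y = -90.0°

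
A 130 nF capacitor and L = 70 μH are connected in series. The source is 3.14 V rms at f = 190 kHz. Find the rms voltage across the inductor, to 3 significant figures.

ω = 2πf = 1.194e+06 rad/s
X_L = ωL = 83.6 Ω
X_C = 1/(ωC) = 6.44 Ω
Net reactance X = X_L − X_C = 77.1 Ω
Z = j77.1 Ω
|Z| = √(0² + 77.1²) = 77.1 Ω
I = V/|Z| = 40.7 mA
V_L = I·|Z_L| = 0.0407 × 83.6 = 3.40 V

3.40 V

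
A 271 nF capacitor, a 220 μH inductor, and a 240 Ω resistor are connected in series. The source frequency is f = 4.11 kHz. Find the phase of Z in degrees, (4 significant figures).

ω = 2πf = 25820 rad/s
X_L = ωL = 5.681 Ω
X_C = 1/(ωC) = 142.9 Ω
Net reactance X = X_L − X_C = -137.2 Ω
Z = 240.0 − j137.2 Ω
|Z| = √(240.0² + 137.2²) = 276.5 Ω
∠Z = arctan(-137.2/240.0) = -29.76°

-29.76°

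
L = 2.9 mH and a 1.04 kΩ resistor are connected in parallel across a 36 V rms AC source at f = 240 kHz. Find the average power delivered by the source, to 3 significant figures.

ω = 2πf = 1.508e+06 rad/s
X_L = ωL = 4370 Ω
Parallel: admittances add. Y = 1/R + 1/(jωL)
Y = (0.000962 − j0.000229) S
|Y| = 0.000988 S → |Z| = 1/|Y| = 1010 Ω, ∠Z = −∠Y = 13.4°
I = V/|Z| = 35.6 mA
P = VI cos φ = 36 × 0.0356 × cos(13.4°) = 1.25 W

1.25 W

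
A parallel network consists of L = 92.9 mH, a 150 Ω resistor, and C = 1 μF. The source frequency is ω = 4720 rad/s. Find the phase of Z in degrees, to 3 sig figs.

-20.1°

X_L = ωL = 438 Ω
X_C = 1/(ωC) = 212 Ω
Parallel: admittances add. Y = 1/R + 1/(jωL) + jωC
Y = (0.00667 + j0.00244) S
|Y| = 0.00710 S → |Z| = 1/|Y| = 141 Ω, ∠Z = −∠Y = -20.1°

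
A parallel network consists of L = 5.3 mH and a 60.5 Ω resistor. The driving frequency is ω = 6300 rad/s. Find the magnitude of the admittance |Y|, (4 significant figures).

X_L = ωL = 33.39 Ω
Parallel: admittances add. Y = 1/R + 1/(jωL)
Y = (0.01653 − j0.02995) S
|Y| = 0.03421 S → |Z| = 1/|Y| = 29.23 Ω, ∠Z = −∠Y = 61.11°

34.21 mS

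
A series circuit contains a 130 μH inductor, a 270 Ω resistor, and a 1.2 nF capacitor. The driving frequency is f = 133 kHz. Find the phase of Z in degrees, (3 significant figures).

-73.1°

ω = 2πf = 835700 rad/s
X_L = ωL = 109 Ω
X_C = 1/(ωC) = 997 Ω
Net reactance X = X_L − X_C = -889 Ω
Z = 270 − j889 Ω
|Z| = √(270² + 889²) = 929 Ω
∠Z = arctan(-889/270) = -73.1°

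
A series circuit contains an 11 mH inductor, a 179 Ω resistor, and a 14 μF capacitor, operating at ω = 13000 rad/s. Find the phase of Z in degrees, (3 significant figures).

37.5°

X_L = ωL = 143 Ω
X_C = 1/(ωC) = 5.49 Ω
Net reactance X = X_L − X_C = 138 Ω
Z = 179 + j138 Ω
|Z| = √(179² + 138²) = 226 Ω
∠Z = arctan(138/179) = 37.5°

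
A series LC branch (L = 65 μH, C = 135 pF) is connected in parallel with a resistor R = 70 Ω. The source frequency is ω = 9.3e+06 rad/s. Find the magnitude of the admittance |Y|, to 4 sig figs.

15.21 mS

X_L = ωL = 604.5 Ω
X_C = 1/(ωC) = 796.5 Ω
Branch 1: Z₁ = R = 70.00 Ω
Branch 2 (series LC): Z₂ = j(X_L − X_C) = −j192.0 Ω
Parallel: Z = Z₁Z₂/(Z₁+Z₂), |Z| = 65.77 Ω, ∠Z = -20.03°
|Y| = 1/|Z| = 15.21 mS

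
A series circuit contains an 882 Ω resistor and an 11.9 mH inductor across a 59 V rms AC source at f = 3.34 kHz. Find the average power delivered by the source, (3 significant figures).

ω = 2πf = 20990 rad/s
X_L = ωL = 250 Ω
Z = 882 + j250 Ω
|Z| = √(882² + 250²) = 917 Ω
∠Z = arctan(250/882) = 15.8°
I = V/|Z| = 64.4 mA
P = VI cos φ = 59 × 0.0644 × cos(15.8°) = 3.65 W

3.65 W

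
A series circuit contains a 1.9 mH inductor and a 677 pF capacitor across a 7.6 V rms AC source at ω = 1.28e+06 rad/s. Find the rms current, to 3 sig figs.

X_L = ωL = 2430 Ω
X_C = 1/(ωC) = 1150 Ω
Net reactance X = X_L − X_C = 1280 Ω
Z = j1280 Ω
|Z| = √(0² + 1280²) = 1280 Ω
I = V/|Z| = 7.6/1280 = 5.95 mA

5.95 mA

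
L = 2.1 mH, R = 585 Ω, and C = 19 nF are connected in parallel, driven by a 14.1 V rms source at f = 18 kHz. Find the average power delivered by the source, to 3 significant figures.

ω = 2πf = 113100 rad/s
X_L = ωL = 238 Ω
X_C = 1/(ωC) = 465 Ω
Parallel: admittances add. Y = 1/R + 1/(jωL) + jωC
Y = (0.00171 − j0.00206) S
|Y| = 0.00268 S → |Z| = 1/|Y| = 373 Ω, ∠Z = −∠Y = 50.3°
I = V/|Z| = 37.8 mA
P = VI cos φ = 14.1 × 0.0378 × cos(50.3°) = 340 mW

340 mW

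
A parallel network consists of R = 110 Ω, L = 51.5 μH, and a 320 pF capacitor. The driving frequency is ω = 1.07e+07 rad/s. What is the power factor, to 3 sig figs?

X_L = ωL = 551 Ω
X_C = 1/(ωC) = 292 Ω
Parallel: admittances add. Y = 1/R + 1/(jωL) + jωC
Y = (0.00909 + j0.00161) S
|Y| = 0.00923 S → |Z| = 1/|Y| = 108 Ω, ∠Z = −∠Y = -10.0°
cos φ = cos(-10.0°) = 0.985

0.985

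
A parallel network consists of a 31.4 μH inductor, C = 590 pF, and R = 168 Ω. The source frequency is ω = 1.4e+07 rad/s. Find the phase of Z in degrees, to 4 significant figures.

-45.16°

X_L = ωL = 439.6 Ω
X_C = 1/(ωC) = 121.1 Ω
Parallel: admittances add. Y = 1/R + 1/(jωL) + jωC
Y = (0.005952 + j0.005985) S
|Y| = 0.008441 S → |Z| = 1/|Y| = 118.5 Ω, ∠Z = −∠Y = -45.16°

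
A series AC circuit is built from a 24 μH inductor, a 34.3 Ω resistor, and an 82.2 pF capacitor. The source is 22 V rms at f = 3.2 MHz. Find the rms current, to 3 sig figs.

173 mA

ω = 2πf = 2.011e+07 rad/s
X_L = ωL = 483 Ω
X_C = 1/(ωC) = 605 Ω
Net reactance X = X_L − X_C = -123 Ω
Z = 34.3 − j123 Ω
|Z| = √(34.3² + 123²) = 127 Ω
I = V/|Z| = 22/127 = 173 mA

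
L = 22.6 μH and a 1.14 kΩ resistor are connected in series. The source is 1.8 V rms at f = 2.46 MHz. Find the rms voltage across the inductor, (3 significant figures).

ω = 2πf = 1.546e+07 rad/s
X_L = ωL = 349 Ω
Z = 1140 + j349 Ω
|Z| = √(1140² + 349²) = 1190 Ω
I = V/|Z| = 1.51 mA
V_L = I·|Z_L| = 0.00151 × 349 = 0.527 V

0.527 V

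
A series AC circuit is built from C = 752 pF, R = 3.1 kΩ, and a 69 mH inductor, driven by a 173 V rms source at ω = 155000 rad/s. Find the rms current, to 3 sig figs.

46.1 mA

X_L = ωL = 10700 Ω
X_C = 1/(ωC) = 8580 Ω
Net reactance X = X_L − X_C = 2120 Ω
Z = 3100 + j2120 Ω
|Z| = √(3100² + 2120²) = 3750 Ω
I = V/|Z| = 173/3750 = 46.1 mA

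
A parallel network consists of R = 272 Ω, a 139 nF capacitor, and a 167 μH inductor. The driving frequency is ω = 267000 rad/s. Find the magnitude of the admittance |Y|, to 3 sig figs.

15.1 mS

X_L = ωL = 44.6 Ω
X_C = 1/(ωC) = 26.9 Ω
Parallel: admittances add. Y = 1/R + 1/(jωL) + jωC
Y = (0.00368 + j0.0147) S
|Y| = 0.0151 S → |Z| = 1/|Y| = 66.1 Ω, ∠Z = −∠Y = -75.9°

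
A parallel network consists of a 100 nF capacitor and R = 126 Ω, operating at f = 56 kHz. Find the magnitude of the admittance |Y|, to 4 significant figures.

ω = 2πf = 351900 rad/s
X_C = 1/(ωC) = 28.42 Ω
Parallel: admittances add. Y = 1/R + jωC
Y = (0.007937 + j0.03519) S
|Y| = 0.03607 S → |Z| = 1/|Y| = 27.72 Ω, ∠Z = −∠Y = -77.29°

36.07 mS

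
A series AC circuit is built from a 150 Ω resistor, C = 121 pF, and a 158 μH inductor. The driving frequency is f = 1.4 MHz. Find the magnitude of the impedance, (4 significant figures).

ω = 2πf = 8.796e+06 rad/s
X_L = ωL = 1390 Ω
X_C = 1/(ωC) = 939.5 Ω
Net reactance X = X_L − X_C = 450.3 Ω
Z = 150.0 + j450.3 Ω
|Z| = √(150.0² + 450.3²) = 474.6 Ω

474.6 Ω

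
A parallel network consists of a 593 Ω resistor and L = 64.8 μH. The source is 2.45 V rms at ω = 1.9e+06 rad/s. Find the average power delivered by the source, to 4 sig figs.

10.12 mW

X_L = ωL = 123.1 Ω
Parallel: admittances add. Y = 1/R + 1/(jωL)
Y = (0.001686 − j0.008122) S
|Y| = 0.008295 S → |Z| = 1/|Y| = 120.5 Ω, ∠Z = −∠Y = 78.27°
I = V/|Z| = 20.32 mA
P = VI cos φ = 2.45 × 0.02032 × cos(78.27°) = 10.12 mW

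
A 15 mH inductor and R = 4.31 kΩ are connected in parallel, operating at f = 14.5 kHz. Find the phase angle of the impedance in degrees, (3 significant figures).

72.4°

ω = 2πf = 91110 rad/s
X_L = ωL = 1370 Ω
Parallel: admittances add. Y = 1/R + 1/(jωL)
Y = (0.000232 − j0.000732) S
|Y| = 0.000768 S → |Z| = 1/|Y| = 1300 Ω, ∠Z = −∠Y = 72.4°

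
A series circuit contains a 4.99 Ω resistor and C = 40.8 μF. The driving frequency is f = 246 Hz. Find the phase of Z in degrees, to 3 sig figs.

-72.5°

ω = 2πf = 1546 rad/s
X_C = 1/(ωC) = 15.9 Ω
Z = 4.99 − j15.9 Ω
|Z| = √(4.99² + 15.9²) = 16.6 Ω
∠Z = arctan(-15.9/4.99) = -72.5°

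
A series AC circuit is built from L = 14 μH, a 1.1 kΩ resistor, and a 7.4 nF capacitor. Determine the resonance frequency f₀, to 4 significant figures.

ω₀ = 1/√(LC) = 1/√(1.4e-05 × 7.4e-09) = 3.107e+06 rad/s
f₀ = ω₀/(2π) = 494.5 kHz

494.5 kHz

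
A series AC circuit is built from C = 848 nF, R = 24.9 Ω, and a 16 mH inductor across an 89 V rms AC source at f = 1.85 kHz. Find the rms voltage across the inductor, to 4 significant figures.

187.8 V

ω = 2πf = 11620 rad/s
X_L = ωL = 186.0 Ω
X_C = 1/(ωC) = 101.5 Ω
Net reactance X = X_L − X_C = 84.53 Ω
Z = 24.90 + j84.53 Ω
|Z| = √(24.90² + 84.53²) = 88.12 Ω
I = V/|Z| = 1.010 A
V_L = I·|Z_L| = 1.010 × 186.0 = 187.8 V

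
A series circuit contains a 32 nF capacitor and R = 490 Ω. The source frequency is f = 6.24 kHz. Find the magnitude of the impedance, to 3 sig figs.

ω = 2πf = 39210 rad/s
X_C = 1/(ωC) = 797 Ω
Z = 490 − j797 Ω
|Z| = √(490² + 797²) = 936 Ω

936 Ω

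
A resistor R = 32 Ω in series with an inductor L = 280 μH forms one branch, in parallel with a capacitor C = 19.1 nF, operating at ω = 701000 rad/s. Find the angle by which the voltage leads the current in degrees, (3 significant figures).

X_L = ωL = 196 Ω
X_C = 1/(ωC) = 74.7 Ω
Branch 1 (R+jX_L): Z₁ = 32.0 + j196 Ω, |Z₁| = 199 Ω
Branch 2 (−jX_C): Z₂ = −j74.7 Ω
Parallel: Z = Z₁Z₂/(Z₁+Z₂), |Z| = 118 Ω, ∠Z = -84.5°

-84.5°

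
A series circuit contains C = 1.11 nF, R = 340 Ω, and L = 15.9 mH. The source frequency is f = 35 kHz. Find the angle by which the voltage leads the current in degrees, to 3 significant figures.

ω = 2πf = 219900 rad/s
X_L = ωL = 3500 Ω
X_C = 1/(ωC) = 4100 Ω
Net reactance X = X_L − X_C = -600 Ω
Z = 340 − j600 Ω
|Z| = √(340² + 600²) = 690 Ω
∠Z = arctan(-600/340) = -60.5°

-60.5°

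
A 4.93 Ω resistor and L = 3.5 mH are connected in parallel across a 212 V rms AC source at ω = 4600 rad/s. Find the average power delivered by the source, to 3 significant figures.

9.12 kW

X_L = ωL = 16.1 Ω
Parallel: admittances add. Y = 1/R + 1/(jωL)
Y = (0.203 − j0.0621) S
|Y| = 0.212 S → |Z| = 1/|Y| = 4.71 Ω, ∠Z = −∠Y = 17.0°
I = V/|Z| = 45.0 A
P = VI cos φ = 212 × 45.0 × cos(17.0°) = 9.12 kW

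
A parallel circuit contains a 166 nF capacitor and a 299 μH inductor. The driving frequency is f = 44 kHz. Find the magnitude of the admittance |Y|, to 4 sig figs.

ω = 2πf = 276500 rad/s
X_L = ωL = 82.66 Ω
X_C = 1/(ωC) = 21.79 Ω
Parallel: admittances add. Y = 1/(jωL) + jωC
Y = (0 + j0.03379) S
|Y| = 0.03379 S → |Z| = 1/|Y| = 29.59 Ω, ∠Z = −∠Y = -90.00°

33.79 mS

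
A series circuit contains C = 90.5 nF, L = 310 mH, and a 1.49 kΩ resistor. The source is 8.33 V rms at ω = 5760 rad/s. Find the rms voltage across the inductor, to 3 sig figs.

9.94 V

X_L = ωL = 1790 Ω
X_C = 1/(ωC) = 1920 Ω
Net reactance X = X_L − X_C = -133 Ω
Z = 1490 − j133 Ω
|Z| = √(1490² + 133²) = 1500 Ω
I = V/|Z| = 5.57 mA
V_L = I·|Z_L| = 0.00557 × 1790 = 9.94 V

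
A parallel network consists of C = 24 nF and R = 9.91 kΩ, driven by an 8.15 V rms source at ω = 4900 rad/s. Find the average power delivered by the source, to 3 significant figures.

X_C = 1/(ωC) = 8500 Ω
Parallel: admittances add. Y = 1/R + jωC
Y = (0.000101 + j0.000118) S
|Y| = 0.000155 S → |Z| = 1/|Y| = 6450 Ω, ∠Z = −∠Y = -49.4°
I = V/|Z| = 1.26 mA
P = VI cos φ = 8.15 × 0.00126 × cos(-49.4°) = 6.70 mW

6.70 mW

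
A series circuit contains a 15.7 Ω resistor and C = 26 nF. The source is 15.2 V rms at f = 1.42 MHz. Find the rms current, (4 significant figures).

ω = 2πf = 8.922e+06 rad/s
X_C = 1/(ωC) = 4.311 Ω
Z = 15.70 − j4.311 Ω
|Z| = √(15.70² + 4.311²) = 16.28 Ω
I = V/|Z| = 15.2/16.28 = 933.6 mA

933.6 mA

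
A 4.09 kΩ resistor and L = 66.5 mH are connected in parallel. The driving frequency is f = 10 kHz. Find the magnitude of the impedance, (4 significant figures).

ω = 2πf = 62830 rad/s
X_L = ωL = 4178 Ω
Parallel: admittances add. Y = 1/R + 1/(jωL)
Y = (0.0002445 − j0.0002393) S
|Y| = 0.0003421 S → |Z| = 1/|Y| = 2923 Ω, ∠Z = −∠Y = 44.39°

2923 Ω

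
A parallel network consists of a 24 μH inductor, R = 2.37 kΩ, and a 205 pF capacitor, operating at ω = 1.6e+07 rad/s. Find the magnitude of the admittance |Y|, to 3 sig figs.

X_L = ωL = 384 Ω
X_C = 1/(ωC) = 305 Ω
Parallel: admittances add. Y = 1/R + 1/(jωL) + jωC
Y = (0.000422 + j0.000676) S
|Y| = 0.000797 S → |Z| = 1/|Y| = 1260 Ω, ∠Z = −∠Y = -58.0°

797 μS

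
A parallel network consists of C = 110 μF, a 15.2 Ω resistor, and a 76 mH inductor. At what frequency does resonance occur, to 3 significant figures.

ω₀ = 1/√(LC) = 1/√(0.076 × 0.00011) = 345.9 rad/s
f₀ = ω₀/(2π) = 55.0 Hz

55.0 Hz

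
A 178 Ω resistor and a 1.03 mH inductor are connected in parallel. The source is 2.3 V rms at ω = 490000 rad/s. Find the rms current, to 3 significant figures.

13.7 mA

X_L = ωL = 505 Ω
Parallel: admittances add. Y = 1/R + 1/(jωL)
Y = (0.00562 − j0.00198) S
|Y| = 0.00596 S → |Z| = 1/|Y| = 168 Ω, ∠Z = −∠Y = 19.4°
I = V/|Z| = 2.3/168 = 13.7 mA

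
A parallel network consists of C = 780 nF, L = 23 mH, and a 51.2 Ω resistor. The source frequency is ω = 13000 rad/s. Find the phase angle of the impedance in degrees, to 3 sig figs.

-19.2°

X_L = ωL = 299 Ω
X_C = 1/(ωC) = 98.6 Ω
Parallel: admittances add. Y = 1/R + 1/(jωL) + jωC
Y = (0.0195 + j0.00680) S
|Y| = 0.0207 S → |Z| = 1/|Y| = 48.4 Ω, ∠Z = −∠Y = -19.2°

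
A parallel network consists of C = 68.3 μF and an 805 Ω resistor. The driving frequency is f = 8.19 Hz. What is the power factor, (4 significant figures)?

ω = 2πf = 51.46 rad/s
X_C = 1/(ωC) = 284.5 Ω
Parallel: admittances add. Y = 1/R + jωC
Y = (0.001242 + j0.003515) S
|Y| = 0.003728 S → |Z| = 1/|Y| = 268.3 Ω, ∠Z = −∠Y = -70.53°
cos φ = cos(-70.53°) = 0.3332

0.3332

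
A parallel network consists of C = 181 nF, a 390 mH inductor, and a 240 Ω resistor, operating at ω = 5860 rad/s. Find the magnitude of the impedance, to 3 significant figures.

237 Ω

X_L = ωL = 2290 Ω
X_C = 1/(ωC) = 943 Ω
Parallel: admittances add. Y = 1/R + 1/(jωL) + jωC
Y = (0.00417 + j0.000623) S
|Y| = 0.00421 S → |Z| = 1/|Y| = 237 Ω, ∠Z = −∠Y = -8.51°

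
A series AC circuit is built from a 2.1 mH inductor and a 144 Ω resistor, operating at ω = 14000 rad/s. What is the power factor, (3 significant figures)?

X_L = ωL = 29.4 Ω
Z = 144 + j29.4 Ω
|Z| = √(144² + 29.4²) = 147 Ω
∠Z = arctan(29.4/144) = 11.5°
cos φ = cos(11.5°) = 0.980

0.980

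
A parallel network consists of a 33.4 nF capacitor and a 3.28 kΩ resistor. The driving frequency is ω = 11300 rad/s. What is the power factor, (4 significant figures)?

0.6284

X_C = 1/(ωC) = 2650 Ω
Parallel: admittances add. Y = 1/R + jωC
Y = (0.0003049 + j0.0003774) S
|Y| = 0.0004852 S → |Z| = 1/|Y| = 2061 Ω, ∠Z = −∠Y = -51.07°
cos φ = cos(-51.07°) = 0.6284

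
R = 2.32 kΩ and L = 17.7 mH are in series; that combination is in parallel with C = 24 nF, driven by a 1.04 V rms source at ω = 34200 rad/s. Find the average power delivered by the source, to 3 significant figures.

436 μW

X_L = ωL = 605 Ω
X_C = 1/(ωC) = 1220 Ω
Branch 1 (R+jX_L): Z₁ = 2320 + j605 Ω, |Z₁| = 2400 Ω
Branch 2 (−jX_C): Z₂ = −j1220 Ω
Parallel: Z = Z₁Z₂/(Z₁+Z₂), |Z| = 1220 Ω, ∠Z = -60.6°
I = V/|Z| = 854 μA
P = VI cos φ = 1.04 × 0.000854 × cos(-60.6°) = 436 μW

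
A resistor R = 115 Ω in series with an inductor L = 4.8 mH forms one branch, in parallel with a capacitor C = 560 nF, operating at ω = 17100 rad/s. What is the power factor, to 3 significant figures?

0.726

X_L = ωL = 82.1 Ω
X_C = 1/(ωC) = 104 Ω
Branch 1 (R+jX_L): Z₁ = 115 + j82.1 Ω, |Z₁| = 141 Ω
Branch 2 (−jX_C): Z₂ = −j104 Ω
Parallel: Z = Z₁Z₂/(Z₁+Z₂), |Z| = 126 Ω, ∠Z = -43.5°
cos φ = cos(-43.5°) = 0.726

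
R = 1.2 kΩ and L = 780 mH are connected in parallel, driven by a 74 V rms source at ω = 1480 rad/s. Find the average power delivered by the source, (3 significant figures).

X_L = ωL = 1150 Ω
Parallel: admittances add. Y = 1/R + 1/(jωL)
Y = (0.000833 − j0.000866) S
|Y| = 0.00120 S → |Z| = 1/|Y| = 832 Ω, ∠Z = −∠Y = 46.1°
I = V/|Z| = 88.9 mA
P = VI cos φ = 74 × 0.0889 × cos(46.1°) = 4.56 W

4.56 W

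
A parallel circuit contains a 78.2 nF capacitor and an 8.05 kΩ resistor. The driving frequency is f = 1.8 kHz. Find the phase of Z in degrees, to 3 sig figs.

-82.0°

ω = 2πf = 11310 rad/s
X_C = 1/(ωC) = 1130 Ω
Parallel: admittances add. Y = 1/R + jωC
Y = (0.000124 + j0.000884) S
|Y| = 0.000893 S → |Z| = 1/|Y| = 1120 Ω, ∠Z = −∠Y = -82.0°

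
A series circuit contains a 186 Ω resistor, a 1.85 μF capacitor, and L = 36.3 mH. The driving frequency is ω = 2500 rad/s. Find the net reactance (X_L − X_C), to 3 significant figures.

-125 Ω

X_L = ωL = 90.8 Ω
X_C = 1/(ωC) = 216 Ω
X = 90.8 − 216 = -125 Ω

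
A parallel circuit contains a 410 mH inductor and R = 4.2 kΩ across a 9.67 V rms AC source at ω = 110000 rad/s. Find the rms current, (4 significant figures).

X_L = ωL = 45100 Ω
Parallel: admittances add. Y = 1/R + 1/(jωL)
Y = (0.0002381 − j2.217e-05) S
|Y| = 0.0002391 S → |Z| = 1/|Y| = 4182 Ω, ∠Z = −∠Y = 5.320°
I = V/|Z| = 9.67/4182 = 2.312 mA

2.312 mA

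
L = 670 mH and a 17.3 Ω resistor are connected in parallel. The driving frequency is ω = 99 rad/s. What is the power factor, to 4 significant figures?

X_L = ωL = 66.33 Ω
Parallel: admittances add. Y = 1/R + 1/(jωL)
Y = (0.05780 − j0.01508) S
|Y| = 0.05974 S → |Z| = 1/|Y| = 16.74 Ω, ∠Z = −∠Y = 14.62°
cos φ = cos(14.62°) = 0.9676

0.9676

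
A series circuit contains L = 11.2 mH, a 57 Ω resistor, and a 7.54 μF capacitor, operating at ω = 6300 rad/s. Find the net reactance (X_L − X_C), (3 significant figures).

X_L = ωL = 70.6 Ω
X_C = 1/(ωC) = 21.1 Ω
X = 70.6 − 21.1 = 49.5 Ω

49.5 Ω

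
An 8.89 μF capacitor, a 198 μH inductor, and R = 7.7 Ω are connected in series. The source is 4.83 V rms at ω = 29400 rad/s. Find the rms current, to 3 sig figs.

X_L = ωL = 5.82 Ω
X_C = 1/(ωC) = 3.83 Ω
Net reactance X = X_L − X_C = 2.00 Ω
Z = 7.70 + j2.00 Ω
|Z| = √(7.70² + 2.00²) = 7.95 Ω
I = V/|Z| = 4.83/7.95 = 607 mA

607 mA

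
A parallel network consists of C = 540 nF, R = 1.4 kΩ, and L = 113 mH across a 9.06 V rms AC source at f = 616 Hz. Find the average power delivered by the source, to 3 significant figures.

58.6 mW

ω = 2πf = 3870 rad/s
X_L = ωL = 437 Ω
X_C = 1/(ωC) = 478 Ω
Parallel: admittances add. Y = 1/R + 1/(jωL) + jωC
Y = (0.000714 − j0.000196) S
|Y| = 0.000741 S → |Z| = 1/|Y| = 1350 Ω, ∠Z = −∠Y = 15.4°
I = V/|Z| = 6.71 mA
P = VI cos φ = 9.06 × 0.00671 × cos(15.4°) = 58.6 mW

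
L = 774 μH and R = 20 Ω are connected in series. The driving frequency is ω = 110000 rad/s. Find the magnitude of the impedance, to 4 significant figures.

X_L = ωL = 85.14 Ω
Z = 20.00 + j85.14 Ω
|Z| = √(20.00² + 85.14²) = 87.46 Ω

87.46 Ω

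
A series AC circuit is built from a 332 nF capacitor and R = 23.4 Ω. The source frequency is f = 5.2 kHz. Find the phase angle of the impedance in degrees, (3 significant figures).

-75.8°

ω = 2πf = 32670 rad/s
X_C = 1/(ωC) = 92.2 Ω
Z = 23.4 − j92.2 Ω
|Z| = √(23.4² + 92.2²) = 95.1 Ω
∠Z = arctan(-92.2/23.4) = -75.8°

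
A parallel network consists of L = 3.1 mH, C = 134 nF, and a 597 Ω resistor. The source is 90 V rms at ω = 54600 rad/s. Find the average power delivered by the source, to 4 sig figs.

X_L = ωL = 169.3 Ω
X_C = 1/(ωC) = 136.7 Ω
Parallel: admittances add. Y = 1/R + 1/(jωL) + jωC
Y = (0.001675 + j0.001408) S
|Y| = 0.002188 S → |Z| = 1/|Y| = 457.0 Ω, ∠Z = −∠Y = -40.06°
I = V/|Z| = 197.0 mA
P = VI cos φ = 90 × 0.1970 × cos(-40.06°) = 13.57 W

13.57 W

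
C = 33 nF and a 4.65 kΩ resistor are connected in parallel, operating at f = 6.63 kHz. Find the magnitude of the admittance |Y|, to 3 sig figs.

1.39 mS

ω = 2πf = 41660 rad/s
X_C = 1/(ωC) = 727 Ω
Parallel: admittances add. Y = 1/R + jωC
Y = (0.000215 + j0.00137) S
|Y| = 0.00139 S → |Z| = 1/|Y| = 719 Ω, ∠Z = −∠Y = -81.1°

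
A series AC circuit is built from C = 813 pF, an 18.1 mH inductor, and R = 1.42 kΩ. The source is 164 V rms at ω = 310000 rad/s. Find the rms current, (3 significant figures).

X_L = ωL = 5610 Ω
X_C = 1/(ωC) = 3970 Ω
Net reactance X = X_L − X_C = 1640 Ω
Z = 1420 + j1640 Ω
|Z| = √(1420² + 1640²) = 2170 Ω
I = V/|Z| = 164/2170 = 75.5 mA

75.5 mA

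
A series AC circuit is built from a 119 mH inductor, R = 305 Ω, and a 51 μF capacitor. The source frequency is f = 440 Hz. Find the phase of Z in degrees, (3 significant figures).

46.5°

ω = 2πf = 2765 rad/s
X_L = ωL = 329 Ω
X_C = 1/(ωC) = 7.09 Ω
Net reactance X = X_L − X_C = 322 Ω
Z = 305 + j322 Ω
|Z| = √(305² + 322²) = 443 Ω
∠Z = arctan(322/305) = 46.5°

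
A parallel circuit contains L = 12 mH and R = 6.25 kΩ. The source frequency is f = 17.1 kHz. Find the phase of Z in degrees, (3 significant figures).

ω = 2πf = 107400 rad/s
X_L = ωL = 1290 Ω
Parallel: admittances add. Y = 1/R + 1/(jωL)
Y = (0.000160 − j0.000776) S
|Y| = 0.000792 S → |Z| = 1/|Y| = 1260 Ω, ∠Z = −∠Y = 78.3°

78.3°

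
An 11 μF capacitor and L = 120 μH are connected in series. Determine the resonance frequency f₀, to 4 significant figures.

ω₀ = 1/√(LC) = 1/√(0.00012 × 1.1e-05) = 27520 rad/s
f₀ = ω₀/(2π) = 4.381 kHz

4.381 kHz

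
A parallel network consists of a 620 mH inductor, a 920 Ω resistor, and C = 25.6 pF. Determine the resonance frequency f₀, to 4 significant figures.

39.95 kHz

ω₀ = 1/√(LC) = 1/√(0.62 × 2.56e-11) = 251000 rad/s
f₀ = ω₀/(2π) = 39.95 kHz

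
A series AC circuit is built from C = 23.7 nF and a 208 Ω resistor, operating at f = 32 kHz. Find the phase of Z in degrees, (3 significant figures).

ω = 2πf = 201100 rad/s
X_C = 1/(ωC) = 210 Ω
Z = 208 − j210 Ω
|Z| = √(208² + 210²) = 295 Ω
∠Z = arctan(-210/208) = -45.3°

-45.3°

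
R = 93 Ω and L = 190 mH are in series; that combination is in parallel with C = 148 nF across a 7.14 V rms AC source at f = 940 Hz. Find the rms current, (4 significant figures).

529.5 μA

ω = 2πf = 5906 rad/s
X_L = ωL = 1122 Ω
X_C = 1/(ωC) = 1144 Ω
Branch 1 (R+jX_L): Z₁ = 93.00 + j1122 Ω, |Z₁| = 1126 Ω
Branch 2 (−jX_C): Z₂ = −j1144 Ω
Parallel: Z = Z₁Z₂/(Z₁+Z₂), |Z| = 13480 Ω, ∠Z = 8.475°
I = V/|Z| = 7.14/13480 = 529.5 μA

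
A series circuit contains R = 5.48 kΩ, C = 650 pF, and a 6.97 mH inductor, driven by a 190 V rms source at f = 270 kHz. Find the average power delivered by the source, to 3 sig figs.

ω = 2πf = 1.696e+06 rad/s
X_L = ωL = 11800 Ω
X_C = 1/(ωC) = 907 Ω
Net reactance X = X_L − X_C = 10900 Ω
Z = 5480 + j10900 Ω
|Z| = √(5480² + 10900²) = 12200 Ω
∠Z = arctan(10900/5480) = 63.3°
I = V/|Z| = 15.6 mA
P = VI cos φ = 190 × 0.0156 × cos(63.3°) = 1.33 W

1.33 W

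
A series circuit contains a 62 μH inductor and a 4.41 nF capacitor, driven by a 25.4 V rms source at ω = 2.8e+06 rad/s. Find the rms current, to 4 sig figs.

X_L = ωL = 173.6 Ω
X_C = 1/(ωC) = 80.98 Ω
Net reactance X = X_L − X_C = 92.62 Ω
Z = j92.62 Ω
|Z| = √(0² + 92.62²) = 92.62 Ω
I = V/|Z| = 25.4/92.62 = 274.3 mA

274.3 mA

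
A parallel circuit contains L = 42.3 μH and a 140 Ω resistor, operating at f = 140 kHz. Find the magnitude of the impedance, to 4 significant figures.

35.96 Ω

ω = 2πf = 879600 rad/s
X_L = ωL = 37.21 Ω
Parallel: admittances add. Y = 1/R + 1/(jωL)
Y = (0.007143 − j0.02688) S
|Y| = 0.02781 S → |Z| = 1/|Y| = 35.96 Ω, ∠Z = −∠Y = 75.12°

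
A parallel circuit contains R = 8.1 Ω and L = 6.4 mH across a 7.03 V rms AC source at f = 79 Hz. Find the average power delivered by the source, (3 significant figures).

6.10 W

ω = 2πf = 496.4 rad/s
X_L = ωL = 3.18 Ω
Parallel: admittances add. Y = 1/R + 1/(jωL)
Y = (0.123 − j0.315) S
|Y| = 0.338 S → |Z| = 1/|Y| = 2.96 Ω, ∠Z = −∠Y = 68.6°
I = V/|Z| = 2.38 A
P = VI cos φ = 7.03 × 2.38 × cos(68.6°) = 6.10 W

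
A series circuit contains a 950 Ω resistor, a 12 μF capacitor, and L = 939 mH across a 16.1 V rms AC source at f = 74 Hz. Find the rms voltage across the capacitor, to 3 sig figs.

2.93 V

ω = 2πf = 465.0 rad/s
X_L = ωL = 437 Ω
X_C = 1/(ωC) = 179 Ω
Net reactance X = X_L − X_C = 257 Ω
Z = 950 + j257 Ω
|Z| = √(950² + 257²) = 984 Ω
I = V/|Z| = 16.4 mA
V_C = I·|Z_C| = 0.0164 × 179 = 2.93 V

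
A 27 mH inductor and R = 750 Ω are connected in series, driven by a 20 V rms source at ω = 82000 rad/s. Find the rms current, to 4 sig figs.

8.556 mA

X_L = ωL = 2214 Ω
Z = 750.0 + j2214 Ω
|Z| = √(750.0² + 2214²) = 2338 Ω
I = V/|Z| = 20/2338 = 8.556 mA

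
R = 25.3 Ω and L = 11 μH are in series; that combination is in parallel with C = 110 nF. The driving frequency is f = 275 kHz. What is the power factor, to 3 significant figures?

ω = 2πf = 1.728e+06 rad/s
X_L = ωL = 19.0 Ω
X_C = 1/(ωC) = 5.26 Ω
Branch 1 (R+jX_L): Z₁ = 25.3 + j19.0 Ω, |Z₁| = 31.6 Ω
Branch 2 (−jX_C): Z₂ = −j5.26 Ω
Parallel: Z = Z₁Z₂/(Z₁+Z₂), |Z| = 5.78 Ω, ∠Z = -81.6°
cos φ = cos(-81.6°) = 0.146

0.146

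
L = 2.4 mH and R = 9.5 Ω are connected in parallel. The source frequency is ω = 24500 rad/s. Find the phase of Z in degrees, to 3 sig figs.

X_L = ωL = 58.8 Ω
Parallel: admittances add. Y = 1/R + 1/(jωL)
Y = (0.105 − j0.0170) S
|Y| = 0.107 S → |Z| = 1/|Y| = 9.38 Ω, ∠Z = −∠Y = 9.18°

9.18°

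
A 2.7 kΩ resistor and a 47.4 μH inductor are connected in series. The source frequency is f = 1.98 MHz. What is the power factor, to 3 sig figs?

ω = 2πf = 1.244e+07 rad/s
X_L = ωL = 590 Ω
Z = 2700 + j590 Ω
|Z| = √(2700² + 590²) = 2760 Ω
∠Z = arctan(590/2700) = 12.3°
cos φ = cos(12.3°) = 0.977

0.977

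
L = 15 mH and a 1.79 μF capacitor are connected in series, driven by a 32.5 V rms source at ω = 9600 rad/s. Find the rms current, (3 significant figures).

379 mA

X_L = ωL = 144 Ω
X_C = 1/(ωC) = 58.2 Ω
Net reactance X = X_L − X_C = 85.8 Ω
Z = j85.8 Ω
|Z| = √(0² + 85.8²) = 85.8 Ω
I = V/|Z| = 32.5/85.8 = 379 mA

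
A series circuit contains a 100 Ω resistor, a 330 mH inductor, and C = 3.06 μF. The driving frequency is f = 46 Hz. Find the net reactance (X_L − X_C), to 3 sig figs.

-1040 Ω

ω = 2πf = 289.0 rad/s
X_L = ωL = 95.4 Ω
X_C = 1/(ωC) = 1130 Ω
X = 95.4 − 1130 = -1040 Ω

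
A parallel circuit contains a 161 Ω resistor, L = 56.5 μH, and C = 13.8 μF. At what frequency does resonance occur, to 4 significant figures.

ω₀ = 1/√(LC) = 1/√(5.65e-05 × 1.38e-05) = 35810 rad/s
f₀ = ω₀/(2π) = 5.700 kHz

5.700 kHz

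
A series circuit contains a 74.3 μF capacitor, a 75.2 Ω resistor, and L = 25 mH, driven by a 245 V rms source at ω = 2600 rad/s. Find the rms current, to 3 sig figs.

2.55 A

X_L = ωL = 65.0 Ω
X_C = 1/(ωC) = 5.18 Ω
Net reactance X = X_L − X_C = 59.8 Ω
Z = 75.2 + j59.8 Ω
|Z| = √(75.2² + 59.8²) = 96.1 Ω
I = V/|Z| = 245/96.1 = 2.55 A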